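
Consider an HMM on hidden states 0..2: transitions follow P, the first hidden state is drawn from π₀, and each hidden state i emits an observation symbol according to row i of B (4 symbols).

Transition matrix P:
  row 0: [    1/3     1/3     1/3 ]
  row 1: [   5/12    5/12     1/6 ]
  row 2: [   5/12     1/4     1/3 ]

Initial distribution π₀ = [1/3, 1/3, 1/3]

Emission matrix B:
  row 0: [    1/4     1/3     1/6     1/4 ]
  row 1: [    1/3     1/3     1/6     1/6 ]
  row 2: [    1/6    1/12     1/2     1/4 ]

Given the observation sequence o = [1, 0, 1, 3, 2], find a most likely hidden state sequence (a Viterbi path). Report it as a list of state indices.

path = [1, 1, 1, 0, 2]

t=0: δ = [1.111e-01, 1.111e-01, 2.778e-02]  (obs o_0=1)
t=1: δ = [1.157e-02, 1.543e-02, 6.173e-03]  ψ = [1, 1, 0]  (obs o_1=0)
t=2: δ = [2.143e-03, 2.143e-03, 3.215e-04]  ψ = [1, 1, 0]  (obs o_2=1)
t=3: δ = [2.233e-04, 1.488e-04, 1.786e-04]  ψ = [1, 1, 0]  (obs o_3=3)
t=4: δ = [1.240e-05, 1.240e-05, 3.721e-05]  ψ = [0, 0, 0]  (obs o_4=2)
backtrack: best end state = 2; path = [1, 1, 1, 0, 2]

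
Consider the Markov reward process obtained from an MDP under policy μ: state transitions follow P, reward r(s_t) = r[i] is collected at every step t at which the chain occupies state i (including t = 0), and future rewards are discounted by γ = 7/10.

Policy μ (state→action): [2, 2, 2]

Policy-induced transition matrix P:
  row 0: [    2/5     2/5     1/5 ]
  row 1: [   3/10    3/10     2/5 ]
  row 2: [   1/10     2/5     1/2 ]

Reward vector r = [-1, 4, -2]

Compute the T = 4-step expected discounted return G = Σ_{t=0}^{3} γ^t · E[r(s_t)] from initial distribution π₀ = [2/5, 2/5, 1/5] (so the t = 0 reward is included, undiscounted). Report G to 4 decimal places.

G = 1.4891

t=0: π = [0.4000, 0.4000, 0.2000], E[r] = 0.8000, γ^t·E[r] = 0.800000, running G = 0.800000
t=1: π = [0.3000, 0.3600, 0.3400], E[r] = 0.4600, γ^t·E[r] = 0.322000, running G = 1.122000
t=2: π = [0.2620, 0.3640, 0.3740], E[r] = 0.4460, γ^t·E[r] = 0.218540, running G = 1.340540
t=3: π = [0.2514, 0.3636, 0.3850], E[r] = 0.4330, γ^t·E[r] = 0.148519, running G = 1.489059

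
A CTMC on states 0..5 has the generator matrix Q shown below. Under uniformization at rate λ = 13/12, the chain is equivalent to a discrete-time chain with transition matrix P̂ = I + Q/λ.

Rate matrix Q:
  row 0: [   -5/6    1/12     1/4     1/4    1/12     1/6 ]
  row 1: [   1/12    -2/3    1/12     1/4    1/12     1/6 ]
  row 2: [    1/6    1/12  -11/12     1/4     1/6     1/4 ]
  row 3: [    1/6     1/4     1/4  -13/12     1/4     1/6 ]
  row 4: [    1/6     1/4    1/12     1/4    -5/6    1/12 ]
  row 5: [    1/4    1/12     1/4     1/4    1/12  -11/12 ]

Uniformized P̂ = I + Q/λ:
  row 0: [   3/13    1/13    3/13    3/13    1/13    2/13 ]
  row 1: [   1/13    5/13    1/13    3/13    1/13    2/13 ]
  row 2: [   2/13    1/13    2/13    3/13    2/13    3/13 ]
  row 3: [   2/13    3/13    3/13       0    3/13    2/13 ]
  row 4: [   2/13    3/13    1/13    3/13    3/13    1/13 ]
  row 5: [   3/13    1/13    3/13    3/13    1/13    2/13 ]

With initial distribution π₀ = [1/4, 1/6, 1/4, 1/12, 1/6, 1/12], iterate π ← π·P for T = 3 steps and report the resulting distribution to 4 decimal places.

π = [0.1647, 0.1827, 0.1677, 0.1888, 0.1401, 0.1561]

t=0: π = [0.2500, 0.1667, 0.2500, 0.0833, 0.1667, 0.0833]
t=1: π = [0.1667, 0.1667, 0.1603, 0.2115, 0.1346, 0.1603]
t=2: π = [0.1662, 0.1815, 0.1721, 0.1820, 0.1425, 0.1558]
t=3: π = [0.1647, 0.1827, 0.1677, 0.1888, 0.1401, 0.1561]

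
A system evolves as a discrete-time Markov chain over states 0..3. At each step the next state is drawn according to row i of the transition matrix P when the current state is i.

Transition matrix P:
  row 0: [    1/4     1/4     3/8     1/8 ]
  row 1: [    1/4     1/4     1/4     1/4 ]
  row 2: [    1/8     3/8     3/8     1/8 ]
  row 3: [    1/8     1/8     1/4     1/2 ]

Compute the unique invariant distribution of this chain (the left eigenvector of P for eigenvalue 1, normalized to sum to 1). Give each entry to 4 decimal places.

Balance equations π_j = Σ_i π_i·P[i][j]:
  π_0 = 1/4·π_0 + 1/4·π_1 + 1/8·π_2 + 1/8·π_3
  π_1 = 1/4·π_0 + 1/4·π_1 + 3/8·π_2 + 1/8·π_3
  π_2 = 3/8·π_0 + 1/4·π_1 + 3/8·π_2 + 1/4·π_3
  normalize: π_0 + π_1 + π_2 + π_3 = 1
Solving the linear system gives exactly π = [30/167, 43/167, 52/167, 42/167].

π = [0.1796, 0.2575, 0.3114, 0.2515]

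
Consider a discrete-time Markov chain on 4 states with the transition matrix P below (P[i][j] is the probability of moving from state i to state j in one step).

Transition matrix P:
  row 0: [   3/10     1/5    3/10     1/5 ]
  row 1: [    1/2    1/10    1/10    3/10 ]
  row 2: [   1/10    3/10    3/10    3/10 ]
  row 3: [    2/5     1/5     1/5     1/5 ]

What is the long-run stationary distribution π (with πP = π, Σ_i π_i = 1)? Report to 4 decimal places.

π = [0.3180, 0.2032, 0.2350, 0.2438]

Balance equations π_j = Σ_i π_i·P[i][j]:
  π_0 = 3/10·π_0 + 1/2·π_1 + 1/10·π_2 + 2/5·π_3
  π_1 = 1/5·π_0 + 1/10·π_1 + 3/10·π_2 + 1/5·π_3
  π_2 = 3/10·π_0 + 1/10·π_1 + 3/10·π_2 + 1/5·π_3
  normalize: π_0 + π_1 + π_2 + π_3 = 1
Solving the linear system gives exactly π = [90/283, 115/566, 133/566, 69/283].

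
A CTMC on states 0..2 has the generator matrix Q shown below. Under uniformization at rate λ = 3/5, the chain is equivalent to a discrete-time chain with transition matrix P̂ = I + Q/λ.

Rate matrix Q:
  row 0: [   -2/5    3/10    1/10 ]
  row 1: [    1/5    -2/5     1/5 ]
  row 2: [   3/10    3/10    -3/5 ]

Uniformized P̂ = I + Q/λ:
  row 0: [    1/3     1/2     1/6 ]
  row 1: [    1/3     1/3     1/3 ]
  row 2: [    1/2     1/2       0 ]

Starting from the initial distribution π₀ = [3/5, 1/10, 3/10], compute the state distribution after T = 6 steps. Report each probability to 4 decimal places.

π = [0.3673, 0.4286, 0.2041]

t=0: π = [0.6000, 0.1000, 0.3000]
t=1: π = [0.3833, 0.4833, 0.1333]
t=2: π = [0.3556, 0.4194, 0.2250]
t=3: π = [0.3708, 0.4301, 0.1991]
t=4: π = [0.3665, 0.4283, 0.2052]
t=5: π = [0.3675, 0.4286, 0.2039]
t=6: π = [0.3673, 0.4286, 0.2041]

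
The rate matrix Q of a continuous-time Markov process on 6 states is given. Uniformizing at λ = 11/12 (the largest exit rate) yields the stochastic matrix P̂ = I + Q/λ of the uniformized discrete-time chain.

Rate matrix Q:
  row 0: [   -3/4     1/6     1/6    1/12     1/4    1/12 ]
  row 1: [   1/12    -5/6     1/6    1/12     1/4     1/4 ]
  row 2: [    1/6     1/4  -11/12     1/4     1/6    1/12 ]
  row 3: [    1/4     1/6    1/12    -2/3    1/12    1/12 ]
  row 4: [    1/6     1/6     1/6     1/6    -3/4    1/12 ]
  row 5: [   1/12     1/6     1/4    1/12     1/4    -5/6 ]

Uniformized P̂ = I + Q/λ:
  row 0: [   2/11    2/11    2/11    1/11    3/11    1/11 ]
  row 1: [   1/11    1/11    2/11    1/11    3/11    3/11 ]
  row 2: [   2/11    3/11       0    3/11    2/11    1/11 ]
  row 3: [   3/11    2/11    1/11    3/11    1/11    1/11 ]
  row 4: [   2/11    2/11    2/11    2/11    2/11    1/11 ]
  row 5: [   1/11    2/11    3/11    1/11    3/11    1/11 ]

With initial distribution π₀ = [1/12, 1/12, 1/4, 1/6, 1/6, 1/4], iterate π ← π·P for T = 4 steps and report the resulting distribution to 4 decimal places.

t=0: π = [0.0833, 0.0833, 0.2500, 0.1667, 0.1667, 0.2500]
t=1: π = [0.1667, 0.1970, 0.1439, 0.1818, 0.2045, 0.1061]
t=2: π = [0.1708, 0.1770, 0.1488, 0.1687, 0.2080, 0.1267]
t=3: π = [0.1695, 0.1793, 0.1510, 0.1675, 0.2096, 0.1231]
t=4: π = [0.1696, 0.1792, 0.1503, 0.1679, 0.2095, 0.1235]

π = [0.1696, 0.1792, 0.1503, 0.1679, 0.2095, 0.1235]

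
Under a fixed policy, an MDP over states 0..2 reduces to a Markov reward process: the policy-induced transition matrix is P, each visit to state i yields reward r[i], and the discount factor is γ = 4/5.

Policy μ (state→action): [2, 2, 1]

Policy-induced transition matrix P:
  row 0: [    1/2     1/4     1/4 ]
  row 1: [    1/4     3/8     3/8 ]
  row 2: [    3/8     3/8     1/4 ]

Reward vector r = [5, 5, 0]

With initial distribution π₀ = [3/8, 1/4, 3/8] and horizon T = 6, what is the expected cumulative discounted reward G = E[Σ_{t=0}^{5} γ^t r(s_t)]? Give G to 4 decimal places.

t=0: π = [0.3750, 0.2500, 0.3750], E[r] = 3.1250, γ^t·E[r] = 3.125000, running G = 3.125000
t=1: π = [0.3906, 0.3281, 0.2813], E[r] = 3.5938, γ^t·E[r] = 2.875000, running G = 6.000000
t=2: π = [0.3828, 0.3262, 0.2910], E[r] = 3.5449, γ^t·E[r] = 2.268750, running G = 8.268750
t=3: π = [0.3821, 0.3271, 0.2908], E[r] = 3.5461, γ^t·E[r] = 1.815625, running G = 10.084375
t=4: π = [0.3819, 0.3272, 0.2909], E[r] = 3.5455, γ^t·E[r] = 1.452250, running G = 11.536625
t=5: π = [0.3818, 0.3273, 0.2909], E[r] = 3.5455, γ^t·E[r] = 1.161781, running G = 12.698406

G = 12.6984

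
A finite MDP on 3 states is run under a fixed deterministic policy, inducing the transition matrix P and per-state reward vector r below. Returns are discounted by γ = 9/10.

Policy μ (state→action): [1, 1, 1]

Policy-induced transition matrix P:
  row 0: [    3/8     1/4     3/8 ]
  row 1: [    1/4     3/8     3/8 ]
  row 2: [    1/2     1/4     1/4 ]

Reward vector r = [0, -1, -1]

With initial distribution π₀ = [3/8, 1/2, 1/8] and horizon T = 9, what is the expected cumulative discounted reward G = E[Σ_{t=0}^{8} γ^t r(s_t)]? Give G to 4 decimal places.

G = -3.8463

t=0: π = [0.3750, 0.5000, 0.1250], E[r] = -0.6250, γ^t·E[r] = -0.625000, running G = -0.625000
t=1: π = [0.3281, 0.3125, 0.3594], E[r] = -0.6719, γ^t·E[r] = -0.604688, running G = -1.229688
t=2: π = [0.3809, 0.2891, 0.3301], E[r] = -0.6191, γ^t·E[r] = -0.501504, running G = -1.731191
t=3: π = [0.3801, 0.2861, 0.3337], E[r] = -0.6199, γ^t·E[r] = -0.451887, running G = -2.183079
t=4: π = [0.3810, 0.2858, 0.3333], E[r] = -0.6190, γ^t·E[r] = -0.406158, running G = -2.589237
t=5: π = [0.3809, 0.2857, 0.3333], E[r] = -0.6191, γ^t·E[r] = -0.365549, running G = -2.954786
t=6: π = [0.3810, 0.2857, 0.3333], E[r] = -0.6190, γ^t·E[r] = -0.328987, running G = -3.283773
t=7: π = [0.3810, 0.2857, 0.3333], E[r] = -0.6190, γ^t·E[r] = -0.296089, running G = -3.579862
t=8: π = [0.3810, 0.2857, 0.3333], E[r] = -0.6190, γ^t·E[r] = -0.266480, running G = -3.846342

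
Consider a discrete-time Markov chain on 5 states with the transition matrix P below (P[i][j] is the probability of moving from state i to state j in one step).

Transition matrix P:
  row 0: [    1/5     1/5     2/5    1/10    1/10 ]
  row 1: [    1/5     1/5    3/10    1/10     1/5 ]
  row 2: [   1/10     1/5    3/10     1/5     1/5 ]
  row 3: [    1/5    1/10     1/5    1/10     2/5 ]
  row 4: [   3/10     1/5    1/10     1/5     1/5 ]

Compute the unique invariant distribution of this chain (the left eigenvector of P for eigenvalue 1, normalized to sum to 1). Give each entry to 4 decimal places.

π = [0.1947, 0.1853, 0.2627, 0.1473, 0.2100]

Balance equations π_j = Σ_i π_i·P[i][j]:
  π_0 = 1/5·π_0 + 1/5·π_1 + 1/10·π_2 + 1/5·π_3 + 3/10·π_4
  π_1 = 1/5·π_0 + 1/5·π_1 + 1/5·π_2 + 1/10·π_3 + 1/5·π_4
  π_2 = 2/5·π_0 + 3/10·π_1 + 3/10·π_2 + 1/5·π_3 + 1/10·π_4
  π_3 = 1/10·π_0 + 1/10·π_1 + 1/5·π_2 + 1/10·π_3 + 1/5·π_4
  normalize: π_0 + π_1 + π_2 + π_3 + π_4 = 1
Solving the linear system gives exactly π = [989/5079, 941/5079, 2669/10158, 748/5079, 711/3386].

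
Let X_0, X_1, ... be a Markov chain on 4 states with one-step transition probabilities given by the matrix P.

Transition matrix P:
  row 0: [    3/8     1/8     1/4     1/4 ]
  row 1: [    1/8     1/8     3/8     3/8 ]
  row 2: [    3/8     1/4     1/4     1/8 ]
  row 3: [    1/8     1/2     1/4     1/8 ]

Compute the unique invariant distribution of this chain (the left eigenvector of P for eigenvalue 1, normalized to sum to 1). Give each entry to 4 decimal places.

π = [0.2601, 0.2418, 0.2802, 0.2179]

Balance equations π_j = Σ_i π_i·P[i][j]:
  π_0 = 3/8·π_0 + 1/8·π_1 + 3/8·π_2 + 1/8·π_3
  π_1 = 1/8·π_0 + 1/8·π_1 + 1/4·π_2 + 1/2·π_3
  π_2 = 1/4·π_0 + 3/8·π_1 + 1/4·π_2 + 1/4·π_3
  normalize: π_0 + π_1 + π_2 + π_3 = 1
Solving the linear system gives exactly π = [71/273, 22/91, 51/182, 17/78].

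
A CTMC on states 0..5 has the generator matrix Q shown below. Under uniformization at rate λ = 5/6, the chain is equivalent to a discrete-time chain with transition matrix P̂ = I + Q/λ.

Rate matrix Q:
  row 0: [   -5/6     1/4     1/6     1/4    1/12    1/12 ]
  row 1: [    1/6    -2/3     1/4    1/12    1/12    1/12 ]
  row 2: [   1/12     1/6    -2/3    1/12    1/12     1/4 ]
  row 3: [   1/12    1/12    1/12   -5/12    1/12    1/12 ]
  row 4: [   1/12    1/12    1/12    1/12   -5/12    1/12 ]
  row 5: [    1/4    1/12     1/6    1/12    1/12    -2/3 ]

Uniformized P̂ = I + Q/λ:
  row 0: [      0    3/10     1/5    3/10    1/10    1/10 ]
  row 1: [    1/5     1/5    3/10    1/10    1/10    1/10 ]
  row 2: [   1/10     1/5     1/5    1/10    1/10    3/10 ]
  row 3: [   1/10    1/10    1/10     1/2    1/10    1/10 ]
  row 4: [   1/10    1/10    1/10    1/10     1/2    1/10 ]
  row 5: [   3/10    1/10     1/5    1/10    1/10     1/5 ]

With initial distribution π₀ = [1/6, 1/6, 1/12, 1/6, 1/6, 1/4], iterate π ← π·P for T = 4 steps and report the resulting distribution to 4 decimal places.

π = [0.1328, 0.1606, 0.1784, 0.2107, 0.1667, 0.1508]

t=0: π = [0.1667, 0.1667, 0.0833, 0.1667, 0.1667, 0.2500]
t=1: π = [0.1500, 0.1583, 0.1833, 0.2000, 0.1667, 0.1417]
t=2: π = [0.1292, 0.1642, 0.1792, 0.2100, 0.1667, 0.1508]
t=3: π = [0.1337, 0.1602, 0.1788, 0.2098, 0.1667, 0.1509]
t=4: π = [0.1328, 0.1606, 0.1784, 0.2107, 0.1667, 0.1508]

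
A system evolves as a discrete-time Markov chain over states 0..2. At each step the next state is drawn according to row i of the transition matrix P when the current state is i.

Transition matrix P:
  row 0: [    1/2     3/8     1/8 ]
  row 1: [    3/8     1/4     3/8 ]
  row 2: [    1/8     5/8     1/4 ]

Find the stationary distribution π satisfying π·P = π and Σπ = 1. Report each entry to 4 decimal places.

π = [0.3559, 0.3898, 0.2542]

Balance equations π_j = Σ_i π_i·P[i][j]:
  π_0 = 1/2·π_0 + 3/8·π_1 + 1/8·π_2
  π_1 = 3/8·π_0 + 1/4·π_1 + 5/8·π_2
  normalize: π_0 + π_1 + π_2 = 1
Solving the linear system gives exactly π = [21/59, 23/59, 15/59].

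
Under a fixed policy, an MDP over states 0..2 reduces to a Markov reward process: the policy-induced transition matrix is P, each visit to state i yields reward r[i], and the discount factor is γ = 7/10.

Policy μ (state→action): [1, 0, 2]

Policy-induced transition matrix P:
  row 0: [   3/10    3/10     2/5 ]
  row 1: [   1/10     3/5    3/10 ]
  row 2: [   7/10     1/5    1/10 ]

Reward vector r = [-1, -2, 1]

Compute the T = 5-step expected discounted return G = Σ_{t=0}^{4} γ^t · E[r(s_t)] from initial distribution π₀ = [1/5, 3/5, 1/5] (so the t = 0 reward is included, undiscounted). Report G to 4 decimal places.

t=0: π = [0.2000, 0.6000, 0.2000], E[r] = -1.2000, γ^t·E[r] = -1.200000, running G = -1.200000
t=1: π = [0.2600, 0.4600, 0.2800], E[r] = -0.9000, γ^t·E[r] = -0.630000, running G = -1.830000
t=2: π = [0.3200, 0.4100, 0.2700], E[r] = -0.8700, γ^t·E[r] = -0.426300, running G = -2.256300
t=3: π = [0.3260, 0.3960, 0.2780], E[r] = -0.8400, γ^t·E[r] = -0.288120, running G = -2.544420
t=4: π = [0.3320, 0.3910, 0.2770], E[r] = -0.8370, γ^t·E[r] = -0.200964, running G = -2.745384

G = -2.7454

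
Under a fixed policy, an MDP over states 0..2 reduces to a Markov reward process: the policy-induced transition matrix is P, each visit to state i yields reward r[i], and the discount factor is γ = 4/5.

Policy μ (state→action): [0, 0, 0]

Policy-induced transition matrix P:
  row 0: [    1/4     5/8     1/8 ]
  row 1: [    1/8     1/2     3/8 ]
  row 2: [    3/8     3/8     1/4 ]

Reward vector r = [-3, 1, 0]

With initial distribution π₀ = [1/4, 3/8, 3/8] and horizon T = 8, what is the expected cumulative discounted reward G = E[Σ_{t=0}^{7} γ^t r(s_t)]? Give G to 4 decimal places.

t=0: π = [0.2500, 0.3750, 0.3750], E[r] = -0.3750, γ^t·E[r] = -0.375000, running G = -0.375000
t=1: π = [0.2500, 0.4844, 0.2656], E[r] = -0.2656, γ^t·E[r] = -0.212500, running G = -0.587500
t=2: π = [0.2227, 0.4980, 0.2793], E[r] = -0.1699, γ^t·E[r] = -0.108750, running G = -0.696250
t=3: π = [0.2227, 0.4929, 0.2844], E[r] = -0.1750, γ^t·E[r] = -0.089625, running G = -0.785875
t=4: π = [0.2239, 0.4923, 0.2838], E[r] = -0.1795, γ^t·E[r] = -0.073538, running G = -0.859413
t=5: π = [0.2239, 0.4925, 0.2835], E[r] = -0.1793, γ^t·E[r] = -0.058751, running G = -0.918164
t=6: π = [0.2239, 0.4925, 0.2836], E[r] = -0.1791, γ^t·E[r] = -0.046946, running G = -0.965110
t=7: π = [0.2239, 0.4925, 0.2836], E[r] = -0.1791, γ^t·E[r] = -0.037559, running G = -1.002669

G = -1.0027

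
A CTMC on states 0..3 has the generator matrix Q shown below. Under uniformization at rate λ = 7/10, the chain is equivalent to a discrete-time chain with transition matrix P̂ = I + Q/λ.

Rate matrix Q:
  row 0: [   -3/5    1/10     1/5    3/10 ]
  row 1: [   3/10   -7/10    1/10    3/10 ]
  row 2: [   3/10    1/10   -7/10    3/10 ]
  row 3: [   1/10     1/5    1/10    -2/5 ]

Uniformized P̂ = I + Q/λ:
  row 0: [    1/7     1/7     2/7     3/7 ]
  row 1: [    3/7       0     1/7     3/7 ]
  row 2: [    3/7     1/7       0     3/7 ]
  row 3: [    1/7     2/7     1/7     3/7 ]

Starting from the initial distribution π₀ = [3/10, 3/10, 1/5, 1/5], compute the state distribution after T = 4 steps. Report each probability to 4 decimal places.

t=0: π = [0.3000, 0.3000, 0.2000, 0.2000]
t=1: π = [0.2857, 0.1286, 0.1571, 0.4286]
t=2: π = [0.2245, 0.1857, 0.1612, 0.4286]
t=3: π = [0.2420, 0.1776, 0.1519, 0.4286]
t=4: π = [0.2370, 0.1787, 0.1557, 0.4286]

π = [0.2370, 0.1787, 0.1557, 0.4286]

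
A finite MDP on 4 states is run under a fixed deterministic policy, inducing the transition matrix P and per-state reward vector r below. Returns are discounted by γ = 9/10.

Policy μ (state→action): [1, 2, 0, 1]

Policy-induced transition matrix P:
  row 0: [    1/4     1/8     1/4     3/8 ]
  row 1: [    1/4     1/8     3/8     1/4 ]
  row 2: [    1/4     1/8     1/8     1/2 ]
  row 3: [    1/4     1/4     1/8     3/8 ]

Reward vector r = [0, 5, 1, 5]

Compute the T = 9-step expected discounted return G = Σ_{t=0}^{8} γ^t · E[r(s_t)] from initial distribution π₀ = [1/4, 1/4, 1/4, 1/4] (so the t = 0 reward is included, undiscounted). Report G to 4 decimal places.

t=0: π = [0.2500, 0.2500, 0.2500, 0.2500], E[r] = 2.7500, γ^t·E[r] = 2.750000, running G = 2.750000
t=1: π = [0.2500, 0.1563, 0.2188, 0.3750], E[r] = 2.8750, γ^t·E[r] = 2.587500, running G = 5.337500
t=2: π = [0.2500, 0.1719, 0.1953, 0.3828], E[r] = 2.9688, γ^t·E[r] = 2.404688, running G = 7.742188
t=3: π = [0.2500, 0.1729, 0.1992, 0.3779], E[r] = 2.9531, γ^t·E[r] = 2.152828, running G = 9.895016
t=4: π = [0.2500, 0.1722, 0.1995, 0.3783], E[r] = 2.9521, γ^t·E[r] = 1.936905, running G = 11.831920
t=5: π = [0.2500, 0.1723, 0.1993, 0.3784], E[r] = 2.9528, γ^t·E[r] = 1.743575, running G = 13.575495
t=6: π = [0.2500, 0.1723, 0.1993, 0.3784], E[r] = 2.9527, γ^t·E[r] = 1.569193, running G = 15.144688
t=7: π = [0.2500, 0.1723, 0.1993, 0.3784], E[r] = 2.9527, γ^t·E[r] = 1.412267, running G = 16.556955
t=8: π = [0.2500, 0.1723, 0.1993, 0.3784], E[r] = 2.9527, γ^t·E[r] = 1.271042, running G = 17.827996

G = 17.8280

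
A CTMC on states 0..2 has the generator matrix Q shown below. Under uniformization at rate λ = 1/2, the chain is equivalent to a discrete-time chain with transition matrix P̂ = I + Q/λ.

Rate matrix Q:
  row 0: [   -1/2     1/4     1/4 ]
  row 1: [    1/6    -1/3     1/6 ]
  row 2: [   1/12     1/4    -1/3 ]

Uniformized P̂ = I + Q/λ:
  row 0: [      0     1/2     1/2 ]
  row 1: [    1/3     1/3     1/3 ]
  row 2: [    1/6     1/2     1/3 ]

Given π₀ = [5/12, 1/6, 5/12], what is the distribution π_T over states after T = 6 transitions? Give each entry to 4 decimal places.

π = [0.2041, 0.4286, 0.3673]

t=0: π = [0.4167, 0.1667, 0.4167]
t=1: π = [0.1250, 0.4722, 0.4028]
t=2: π = [0.2245, 0.4213, 0.3542]
t=3: π = [0.1995, 0.4298, 0.3708]
t=4: π = [0.2051, 0.4284, 0.3666]
t=5: π = [0.2039, 0.4286, 0.3675]
t=6: π = [0.2041, 0.4286, 0.3673]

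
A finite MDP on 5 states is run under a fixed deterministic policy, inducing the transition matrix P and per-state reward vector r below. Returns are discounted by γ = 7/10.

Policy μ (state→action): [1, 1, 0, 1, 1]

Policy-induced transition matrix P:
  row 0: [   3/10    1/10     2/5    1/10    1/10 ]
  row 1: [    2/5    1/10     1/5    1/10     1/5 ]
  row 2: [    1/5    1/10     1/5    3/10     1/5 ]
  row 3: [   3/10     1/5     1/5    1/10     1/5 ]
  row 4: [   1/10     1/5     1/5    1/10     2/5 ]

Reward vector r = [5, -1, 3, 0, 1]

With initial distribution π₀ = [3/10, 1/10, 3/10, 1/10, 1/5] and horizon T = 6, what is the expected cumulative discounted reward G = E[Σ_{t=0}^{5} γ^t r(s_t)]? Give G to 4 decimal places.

G = 6.4901

t=0: π = [0.3000, 0.1000, 0.3000, 0.1000, 0.2000], E[r] = 2.5000, γ^t·E[r] = 2.500000, running G = 2.500000
t=1: π = [0.2400, 0.1300, 0.2600, 0.1600, 0.2100], E[r] = 2.0600, γ^t·E[r] = 1.442000, running G = 3.942000
t=2: π = [0.2450, 0.1370, 0.2480, 0.1520, 0.2180], E[r] = 2.0500, γ^t·E[r] = 1.004500, running G = 4.946500
t=3: π = [0.2453, 0.1370, 0.2490, 0.1496, 0.2191], E[r] = 2.0556, γ^t·E[r] = 0.705071, running G = 5.651571
t=4: π = [0.2450, 0.1369, 0.2491, 0.1498, 0.2193], E[r] = 2.0545, γ^t·E[r] = 0.493285, running G = 6.144856
t=5: π = [0.2449, 0.1369, 0.2490, 0.1498, 0.2194], E[r] = 2.0541, γ^t·E[r] = 0.345225, running G = 6.490081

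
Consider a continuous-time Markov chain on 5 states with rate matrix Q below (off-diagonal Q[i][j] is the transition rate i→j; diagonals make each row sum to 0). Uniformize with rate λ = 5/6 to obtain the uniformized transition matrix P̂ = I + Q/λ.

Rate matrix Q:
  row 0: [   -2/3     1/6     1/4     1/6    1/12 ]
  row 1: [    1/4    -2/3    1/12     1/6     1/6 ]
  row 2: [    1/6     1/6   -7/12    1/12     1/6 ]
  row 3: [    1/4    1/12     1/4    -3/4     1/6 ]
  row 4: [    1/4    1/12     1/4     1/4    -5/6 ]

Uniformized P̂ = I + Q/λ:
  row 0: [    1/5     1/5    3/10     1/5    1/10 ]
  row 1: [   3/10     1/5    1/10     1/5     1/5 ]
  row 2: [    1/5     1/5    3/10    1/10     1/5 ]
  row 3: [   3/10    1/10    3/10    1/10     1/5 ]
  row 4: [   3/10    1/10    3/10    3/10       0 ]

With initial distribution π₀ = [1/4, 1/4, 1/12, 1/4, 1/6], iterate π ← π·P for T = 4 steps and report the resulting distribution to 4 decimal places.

t=0: π = [0.2500, 0.2500, 0.0833, 0.2500, 0.1667]
t=1: π = [0.2667, 0.1583, 0.2500, 0.1833, 0.1417]
t=2: π = [0.2483, 0.1675, 0.2683, 0.1708, 0.1450]
t=3: π = [0.2483, 0.1684, 0.2665, 0.1706, 0.1462]
t=4: π = [0.2485, 0.1683, 0.2663, 0.1709, 0.1459]

π = [0.2485, 0.1683, 0.2663, 0.1709, 0.1459]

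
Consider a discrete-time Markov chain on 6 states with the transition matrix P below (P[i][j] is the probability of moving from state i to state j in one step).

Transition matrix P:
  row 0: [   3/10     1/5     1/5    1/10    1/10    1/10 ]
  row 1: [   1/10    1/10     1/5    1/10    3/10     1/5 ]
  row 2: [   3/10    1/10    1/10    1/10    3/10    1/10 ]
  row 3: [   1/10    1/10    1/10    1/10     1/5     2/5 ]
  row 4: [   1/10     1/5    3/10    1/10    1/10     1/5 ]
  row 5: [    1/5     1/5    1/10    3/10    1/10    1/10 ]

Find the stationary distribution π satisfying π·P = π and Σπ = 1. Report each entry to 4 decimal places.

π = [0.1892, 0.1541, 0.1700, 0.1347, 0.1783, 0.1737]

Balance equations π_j = Σ_i π_i·P[i][j]:
  π_0 = 3/10·π_0 + 1/10·π_1 + 3/10·π_2 + 1/10·π_3 + 1/10·π_4 + 1/5·π_5
  π_1 = 1/5·π_0 + 1/10·π_1 + 1/10·π_2 + 1/10·π_3 + 1/5·π_4 + 1/5·π_5
  π_2 = 1/5·π_0 + 1/5·π_1 + 1/10·π_2 + 1/10·π_3 + 3/10·π_4 + 1/10·π_5
  π_3 = 1/10·π_0 + 1/10·π_1 + 1/10·π_2 + 1/10·π_3 + 1/10·π_4 + 3/10·π_5
  π_4 = 1/10·π_0 + 3/10·π_1 + 3/10·π_2 + 1/5·π_3 + 1/10·π_4 + 1/10·π_5
  normalize: π_0 + π_1 + π_2 + π_3 + π_4 + π_5 = 1
Solving the linear system gives exactly π = [21191/112000, 17261/112000, 19039/112000, 1509/11200, 19969/112000, 389/2240].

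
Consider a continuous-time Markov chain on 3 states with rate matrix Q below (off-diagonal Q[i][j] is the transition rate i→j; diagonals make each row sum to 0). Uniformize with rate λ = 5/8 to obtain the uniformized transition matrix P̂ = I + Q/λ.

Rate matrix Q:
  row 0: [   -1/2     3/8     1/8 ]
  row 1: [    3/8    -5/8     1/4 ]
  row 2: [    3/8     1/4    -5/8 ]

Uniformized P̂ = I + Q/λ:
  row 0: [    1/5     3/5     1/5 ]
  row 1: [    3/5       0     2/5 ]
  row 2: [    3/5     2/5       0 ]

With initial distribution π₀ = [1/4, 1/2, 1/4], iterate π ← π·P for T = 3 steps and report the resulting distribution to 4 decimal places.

t=0: π = [0.2500, 0.5000, 0.2500]
t=1: π = [0.5000, 0.2500, 0.2500]
t=2: π = [0.4000, 0.4000, 0.2000]
t=3: π = [0.4400, 0.3200, 0.2400]

π = [0.4400, 0.3200, 0.2400]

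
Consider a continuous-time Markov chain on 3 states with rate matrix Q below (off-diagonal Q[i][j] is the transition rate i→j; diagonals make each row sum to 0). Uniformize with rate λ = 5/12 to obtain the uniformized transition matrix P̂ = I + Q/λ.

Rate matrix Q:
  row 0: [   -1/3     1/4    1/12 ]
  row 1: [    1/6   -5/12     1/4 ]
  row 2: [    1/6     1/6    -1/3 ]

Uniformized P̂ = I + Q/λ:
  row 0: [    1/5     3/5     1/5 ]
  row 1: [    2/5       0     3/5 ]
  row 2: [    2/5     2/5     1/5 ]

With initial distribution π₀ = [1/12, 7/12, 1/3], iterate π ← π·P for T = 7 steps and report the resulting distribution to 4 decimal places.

π = [0.3333, 0.3325, 0.3341]

t=0: π = [0.0833, 0.5833, 0.3333]
t=1: π = [0.3833, 0.1833, 0.4333]
t=2: π = [0.3233, 0.4033, 0.2733]
t=3: π = [0.3353, 0.3033, 0.3613]
t=4: π = [0.3329, 0.3457, 0.3213]
t=5: π = [0.3334, 0.3283, 0.3383]
t=6: π = [0.3333, 0.3354, 0.3313]
t=7: π = [0.3333, 0.3325, 0.3341]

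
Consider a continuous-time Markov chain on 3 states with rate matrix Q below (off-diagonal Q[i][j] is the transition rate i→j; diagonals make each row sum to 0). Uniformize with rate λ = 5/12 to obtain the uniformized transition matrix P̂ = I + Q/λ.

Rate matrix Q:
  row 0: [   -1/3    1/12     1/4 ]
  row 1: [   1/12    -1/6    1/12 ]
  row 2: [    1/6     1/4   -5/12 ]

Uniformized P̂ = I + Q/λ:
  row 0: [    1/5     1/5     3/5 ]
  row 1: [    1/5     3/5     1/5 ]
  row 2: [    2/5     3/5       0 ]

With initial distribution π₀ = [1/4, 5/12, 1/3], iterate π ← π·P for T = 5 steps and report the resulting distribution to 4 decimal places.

t=0: π = [0.2500, 0.4167, 0.3333]
t=1: π = [0.2667, 0.5000, 0.2333]
t=2: π = [0.2467, 0.4933, 0.2600]
t=3: π = [0.2520, 0.5013, 0.2467]
t=4: π = [0.2493, 0.4992, 0.2515]
t=5: π = [0.2503, 0.5003, 0.2494]

π = [0.2503, 0.5003, 0.2494]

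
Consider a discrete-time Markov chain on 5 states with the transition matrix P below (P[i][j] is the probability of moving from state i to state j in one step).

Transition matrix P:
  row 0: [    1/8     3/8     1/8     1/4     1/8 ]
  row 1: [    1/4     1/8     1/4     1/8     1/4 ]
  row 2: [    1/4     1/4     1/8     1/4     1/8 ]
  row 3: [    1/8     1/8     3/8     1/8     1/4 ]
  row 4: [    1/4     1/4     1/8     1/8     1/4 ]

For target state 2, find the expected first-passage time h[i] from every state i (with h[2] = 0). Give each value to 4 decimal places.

First-step conditioning: h[2] = 0; for i ≠ 2, h[i] = 1 + Σ_k P[i][k]·h[k].
  h[0] = 1 + 1/8·h[0] + 3/8·h[1] + 1/4·h[3] + 1/8·h[4]
  h[1] = 1 + 1/4·h[0] + 1/8·h[1] + 1/8·h[3] + 1/4·h[4]
  h[3] = 1 + 1/8·h[0] + 1/8·h[1] + 1/8·h[3] + 1/4·h[4]
  h[4] = 1 + 1/4·h[0] + 1/4·h[1] + 1/8·h[3] + 1/4·h[4]
Solving the 4×4 linear system over states ≠ 2 gives exactly h = [5056/1005, 4672/1005, 0, 808/201, 1752/335] (h[2] = 0 is the target).

h = [5.0308, 4.6488, 0.0000, 4.0199, 5.2299]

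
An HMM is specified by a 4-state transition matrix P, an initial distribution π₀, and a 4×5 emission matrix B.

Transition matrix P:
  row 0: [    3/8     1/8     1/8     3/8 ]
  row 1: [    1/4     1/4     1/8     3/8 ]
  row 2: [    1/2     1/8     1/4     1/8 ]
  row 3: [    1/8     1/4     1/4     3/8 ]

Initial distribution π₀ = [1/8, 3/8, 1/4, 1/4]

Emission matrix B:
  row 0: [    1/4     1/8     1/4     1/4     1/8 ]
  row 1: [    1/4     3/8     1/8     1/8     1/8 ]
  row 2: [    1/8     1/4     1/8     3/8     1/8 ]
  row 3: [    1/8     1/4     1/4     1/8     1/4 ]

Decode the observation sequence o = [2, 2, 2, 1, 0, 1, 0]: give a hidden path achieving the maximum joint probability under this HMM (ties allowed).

path = [3, 3, 3, 2, 0, 3, 1]

t=0: δ = [3.125e-02, 4.688e-02, 3.125e-02, 6.250e-02]  (obs o_0=2)
t=1: δ = [3.906e-03, 1.953e-03, 1.953e-03, 5.859e-03]  ψ = [2, 3, 3, 3]  (obs o_1=2)
t=2: δ = [3.662e-04, 1.831e-04, 1.831e-04, 5.493e-04]  ψ = [0, 3, 3, 3]  (obs o_2=2)
t=3: δ = [1.717e-05, 5.150e-05, 3.433e-05, 5.150e-05]  ψ = [0, 3, 3, 3]  (obs o_3=1)
t=4: δ = [4.292e-06, 3.219e-06, 1.609e-06, 2.414e-06]  ψ = [2, 1, 3, 1]  (obs o_4=0)
t=5: δ = [2.012e-07, 3.017e-07, 1.509e-07, 4.023e-07]  ψ = [0, 1, 3, 0]  (obs o_5=1)
t=6: δ = [1.886e-08, 2.515e-08, 1.257e-08, 1.886e-08]  ψ = [0, 3, 3, 3]  (obs o_6=0)
backtrack: best end state = 1; path = [3, 3, 3, 2, 0, 3, 1]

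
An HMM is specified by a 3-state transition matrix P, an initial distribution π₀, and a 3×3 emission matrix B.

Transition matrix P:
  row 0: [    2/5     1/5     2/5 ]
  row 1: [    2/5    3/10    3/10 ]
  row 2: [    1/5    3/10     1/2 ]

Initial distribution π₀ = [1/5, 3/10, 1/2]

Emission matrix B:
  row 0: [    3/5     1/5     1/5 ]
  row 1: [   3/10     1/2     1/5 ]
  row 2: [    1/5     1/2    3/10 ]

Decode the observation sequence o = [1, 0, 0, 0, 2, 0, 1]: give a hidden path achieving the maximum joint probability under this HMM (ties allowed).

t=0: δ = [4.000e-02, 1.500e-01, 2.500e-01]  (obs o_0=1)
t=1: δ = [3.600e-02, 2.250e-02, 2.500e-02]  ψ = [1, 2, 2]  (obs o_1=0)
t=2: δ = [8.640e-03, 2.250e-03, 2.880e-03]  ψ = [0, 2, 0]  (obs o_2=0)
t=3: δ = [2.074e-03, 5.184e-04, 6.912e-04]  ψ = [0, 0, 0]  (obs o_3=0)
t=4: δ = [1.659e-04, 8.294e-05, 2.488e-04]  ψ = [0, 0, 0]  (obs o_4=2)
t=5: δ = [3.981e-05, 2.239e-05, 2.488e-05]  ψ = [0, 2, 2]  (obs o_5=0)
t=6: δ = [3.185e-06, 3.981e-06, 7.963e-06]  ψ = [0, 0, 0]  (obs o_6=1)
backtrack: best end state = 2; path = [1, 0, 0, 0, 0, 0, 2]

path = [1, 0, 0, 0, 0, 0, 2]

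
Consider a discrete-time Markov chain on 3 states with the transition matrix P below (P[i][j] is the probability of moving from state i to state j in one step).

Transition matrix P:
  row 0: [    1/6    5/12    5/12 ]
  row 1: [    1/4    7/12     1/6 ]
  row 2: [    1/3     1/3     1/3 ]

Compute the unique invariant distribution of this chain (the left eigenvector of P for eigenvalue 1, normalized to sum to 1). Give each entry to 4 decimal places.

π = [0.2520, 0.4724, 0.2756]

Balance equations π_j = Σ_i π_i·P[i][j]:
  π_0 = 1/6·π_0 + 1/4·π_1 + 1/3·π_2
  π_1 = 5/12·π_0 + 7/12·π_1 + 1/3·π_2
  normalize: π_0 + π_1 + π_2 = 1
Solving the linear system gives exactly π = [32/127, 60/127, 35/127].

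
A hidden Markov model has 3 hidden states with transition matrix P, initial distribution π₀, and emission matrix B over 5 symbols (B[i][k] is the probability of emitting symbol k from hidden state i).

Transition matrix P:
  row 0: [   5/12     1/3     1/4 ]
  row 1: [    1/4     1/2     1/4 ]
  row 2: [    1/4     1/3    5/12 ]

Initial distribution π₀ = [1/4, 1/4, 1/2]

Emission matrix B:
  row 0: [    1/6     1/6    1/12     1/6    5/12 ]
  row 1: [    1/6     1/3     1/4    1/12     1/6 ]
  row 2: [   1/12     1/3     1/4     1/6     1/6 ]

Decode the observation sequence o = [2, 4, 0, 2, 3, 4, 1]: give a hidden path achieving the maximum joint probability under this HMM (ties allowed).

path = [2, 0, 1, 1, 0, 0, 1]

t=0: δ = [2.083e-02, 6.250e-02, 1.250e-01]  (obs o_0=2)
t=1: δ = [1.302e-02, 6.944e-03, 8.681e-03]  ψ = [2, 2, 2]  (obs o_1=4)
t=2: δ = [9.042e-04, 7.234e-04, 3.014e-04]  ψ = [0, 0, 2]  (obs o_2=0)
t=3: δ = [3.140e-05, 9.042e-05, 5.651e-05]  ψ = [0, 1, 0]  (obs o_3=2)
t=4: δ = [3.768e-06, 3.768e-06, 3.925e-06]  ψ = [1, 1, 2]  (obs o_4=3)
t=5: δ = [6.541e-07, 3.140e-07, 2.725e-07]  ψ = [0, 1, 2]  (obs o_5=4)
t=6: δ = [4.542e-08, 7.268e-08, 5.451e-08]  ψ = [0, 0, 0]  (obs o_6=1)
backtrack: best end state = 1; path = [2, 0, 1, 1, 0, 0, 1]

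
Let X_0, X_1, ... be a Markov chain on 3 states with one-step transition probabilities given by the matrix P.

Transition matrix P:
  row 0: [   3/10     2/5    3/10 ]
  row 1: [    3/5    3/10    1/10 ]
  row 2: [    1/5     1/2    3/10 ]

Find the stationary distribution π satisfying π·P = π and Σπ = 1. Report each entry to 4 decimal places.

Balance equations π_j = Σ_i π_i·P[i][j]:
  π_0 = 3/10·π_0 + 3/5·π_1 + 1/5·π_2
  π_1 = 2/5·π_0 + 3/10·π_1 + 1/2·π_2
  normalize: π_0 + π_1 + π_2 = 1
Solving the linear system gives exactly π = [11/28, 43/112, 25/112].

π = [0.3929, 0.3839, 0.2232]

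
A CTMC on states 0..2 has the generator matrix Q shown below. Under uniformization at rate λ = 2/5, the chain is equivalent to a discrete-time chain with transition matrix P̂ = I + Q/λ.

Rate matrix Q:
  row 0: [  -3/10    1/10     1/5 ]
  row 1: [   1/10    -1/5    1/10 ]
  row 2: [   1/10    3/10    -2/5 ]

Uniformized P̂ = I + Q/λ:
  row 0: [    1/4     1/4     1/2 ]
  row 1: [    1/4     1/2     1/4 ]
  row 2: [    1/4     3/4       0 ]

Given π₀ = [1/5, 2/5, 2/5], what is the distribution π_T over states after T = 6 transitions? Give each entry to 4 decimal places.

t=0: π = [0.2000, 0.4000, 0.4000]
t=1: π = [0.2500, 0.5500, 0.2000]
t=2: π = [0.2500, 0.4875, 0.2625]
t=3: π = [0.2500, 0.5031, 0.2469]
t=4: π = [0.2500, 0.4992, 0.2508]
t=5: π = [0.2500, 0.5002, 0.2498]
t=6: π = [0.2500, 0.5000, 0.2500]

π = [0.2500, 0.5000, 0.2500]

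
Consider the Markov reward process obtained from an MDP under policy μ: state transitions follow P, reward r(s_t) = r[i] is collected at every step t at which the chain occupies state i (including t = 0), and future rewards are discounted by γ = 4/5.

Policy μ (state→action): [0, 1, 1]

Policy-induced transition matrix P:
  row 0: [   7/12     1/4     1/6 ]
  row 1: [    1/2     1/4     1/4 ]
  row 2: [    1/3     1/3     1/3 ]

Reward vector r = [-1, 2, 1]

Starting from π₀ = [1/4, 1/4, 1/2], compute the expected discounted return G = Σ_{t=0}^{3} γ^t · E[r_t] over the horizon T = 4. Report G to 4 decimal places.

t=0: π = [0.2500, 0.2500, 0.5000], E[r] = 0.7500, γ^t·E[r] = 0.750000, running G = 0.750000
t=1: π = [0.4375, 0.2917, 0.2708], E[r] = 0.4167, γ^t·E[r] = 0.333333, running G = 1.083333
t=2: π = [0.4913, 0.2726, 0.2361], E[r] = 0.2899, γ^t·E[r] = 0.185556, running G = 1.268889
t=3: π = [0.5016, 0.2697, 0.2287], E[r] = 0.2665, γ^t·E[r] = 0.136444, running G = 1.405333

G = 1.4053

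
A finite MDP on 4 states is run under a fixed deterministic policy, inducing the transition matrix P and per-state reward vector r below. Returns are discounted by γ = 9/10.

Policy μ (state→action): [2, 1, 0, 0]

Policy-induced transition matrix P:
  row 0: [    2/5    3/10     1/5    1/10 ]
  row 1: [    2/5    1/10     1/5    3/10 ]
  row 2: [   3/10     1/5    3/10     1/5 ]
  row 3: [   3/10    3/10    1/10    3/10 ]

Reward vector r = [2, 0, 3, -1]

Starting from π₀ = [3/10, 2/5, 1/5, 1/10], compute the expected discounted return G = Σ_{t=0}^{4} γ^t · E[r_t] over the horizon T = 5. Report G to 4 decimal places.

t=0: π = [0.3000, 0.4000, 0.2000, 0.1000], E[r] = 1.1000, γ^t·E[r] = 1.100000, running G = 1.100000
t=1: π = [0.3700, 0.2000, 0.2100, 0.2200], E[r] = 1.1500, γ^t·E[r] = 1.035000, running G = 2.135000
t=2: π = [0.3570, 0.2390, 0.1990, 0.2050], E[r] = 1.1060, γ^t·E[r] = 0.895860, running G = 3.030860
t=3: π = [0.3596, 0.2323, 0.1994, 0.2087], E[r] = 1.1087, γ^t·E[r] = 0.808242, running G = 3.839102
t=4: π = [0.3592, 0.2336, 0.1991, 0.2081], E[r] = 1.1075, γ^t·E[r] = 0.726598, running G = 4.565700

G = 4.5657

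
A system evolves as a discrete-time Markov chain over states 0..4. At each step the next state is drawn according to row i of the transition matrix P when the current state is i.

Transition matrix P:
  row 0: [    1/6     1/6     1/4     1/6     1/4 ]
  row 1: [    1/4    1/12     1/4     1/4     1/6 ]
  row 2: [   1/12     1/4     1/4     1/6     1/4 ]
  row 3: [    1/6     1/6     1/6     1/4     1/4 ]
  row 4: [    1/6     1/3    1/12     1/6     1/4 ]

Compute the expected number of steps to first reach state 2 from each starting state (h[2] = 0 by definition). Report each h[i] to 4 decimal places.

First-step conditioning: h[2] = 0; for i ≠ 2, h[i] = 1 + Σ_k P[i][k]·h[k].
  h[0] = 1 + 1/6·h[0] + 1/6·h[1] + 1/6·h[3] + 1/4·h[4]
  h[1] = 1 + 1/4·h[0] + 1/12·h[1] + 1/4·h[3] + 1/6·h[4]
  h[3] = 1 + 1/6·h[0] + 1/6·h[1] + 1/4·h[3] + 1/4·h[4]
  h[4] = 1 + 1/6·h[0] + 1/3·h[1] + 1/6·h[3] + 1/4·h[4]
Solving the 4×4 linear system over states ≠ 2 gives exactly h = [10428/2027, 10368/2027, 0, 11376/2027, 12156/2027] (h[2] = 0 is the target).

h = [5.1445, 5.1149, 0.0000, 5.6122, 5.9970]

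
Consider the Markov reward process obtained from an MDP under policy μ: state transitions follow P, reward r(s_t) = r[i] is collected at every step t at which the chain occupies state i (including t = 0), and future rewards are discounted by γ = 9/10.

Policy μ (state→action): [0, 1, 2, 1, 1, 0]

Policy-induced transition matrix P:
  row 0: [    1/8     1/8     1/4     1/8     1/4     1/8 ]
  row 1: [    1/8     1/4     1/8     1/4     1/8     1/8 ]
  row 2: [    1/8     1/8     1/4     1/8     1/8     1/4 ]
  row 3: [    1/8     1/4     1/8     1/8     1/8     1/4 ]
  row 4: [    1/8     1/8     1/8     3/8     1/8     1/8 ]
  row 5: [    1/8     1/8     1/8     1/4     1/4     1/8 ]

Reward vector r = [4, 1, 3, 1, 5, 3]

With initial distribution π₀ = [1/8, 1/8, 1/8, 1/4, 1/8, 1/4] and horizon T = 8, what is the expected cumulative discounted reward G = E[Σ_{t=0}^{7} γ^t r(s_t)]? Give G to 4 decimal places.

t=0: π = [0.1250, 0.1250, 0.1250, 0.2500, 0.1250, 0.2500], E[r] = 2.6250, γ^t·E[r] = 2.625000, running G = 2.625000
t=1: π = [0.1250, 0.1719, 0.1563, 0.2031, 0.1719, 0.1719], E[r] = 2.7188, γ^t·E[r] = 2.446875, running G = 5.071875
t=2: π = [0.1250, 0.1719, 0.1602, 0.2109, 0.1621, 0.1699], E[r] = 2.6836, γ^t·E[r] = 2.173711, running G = 7.245586
t=3: π = [0.1250, 0.1729, 0.1606, 0.2083, 0.1619, 0.1714], E[r] = 2.6865, γ^t·E[r] = 1.958476, running G = 9.204062
t=4: π = [0.1250, 0.1726, 0.1607, 0.2085, 0.1620, 0.1711], E[r] = 2.6868, γ^t·E[r] = 1.762828, running G = 10.966890
t=5: π = [0.1250, 0.1726, 0.1607, 0.2085, 0.1620, 0.1712], E[r] = 2.6868, γ^t·E[r] = 1.586518, running G = 12.553408
t=6: π = [0.1250, 0.1726, 0.1607, 0.2085, 0.1620, 0.1711], E[r] = 2.6868, γ^t·E[r] = 1.427877, running G = 13.981285
t=7: π = [0.1250, 0.1726, 0.1607, 0.2085, 0.1620, 0.1711], E[r] = 2.6868, γ^t·E[r] = 1.285089, running G = 15.266373

G = 15.2664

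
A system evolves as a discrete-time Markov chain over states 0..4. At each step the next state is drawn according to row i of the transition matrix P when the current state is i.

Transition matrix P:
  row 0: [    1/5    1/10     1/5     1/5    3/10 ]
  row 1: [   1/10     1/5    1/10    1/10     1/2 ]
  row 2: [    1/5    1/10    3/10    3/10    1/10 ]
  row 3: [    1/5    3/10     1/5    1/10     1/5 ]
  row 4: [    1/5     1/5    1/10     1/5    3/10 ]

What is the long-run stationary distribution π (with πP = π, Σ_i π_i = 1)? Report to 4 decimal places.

Balance equations π_j = Σ_i π_i·P[i][j]:
  π_0 = 1/5·π_0 + 1/10·π_1 + 1/5·π_2 + 1/5·π_3 + 1/5·π_4
  π_1 = 1/10·π_0 + 1/5·π_1 + 1/10·π_2 + 3/10·π_3 + 1/5·π_4
  π_2 = 1/5·π_0 + 1/10·π_1 + 3/10·π_2 + 1/5·π_3 + 1/10·π_4
  π_3 = 1/5·π_0 + 1/10·π_1 + 3/10·π_2 + 1/10·π_3 + 1/5·π_4
  normalize: π_0 + π_1 + π_2 + π_3 + π_4 = 1
Solving the linear system gives exactly π = [1576/8673, 1586/8673, 211/1239, 1567/8673, 2467/8673].

π = [0.1817, 0.1829, 0.1703, 0.1807, 0.2844]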